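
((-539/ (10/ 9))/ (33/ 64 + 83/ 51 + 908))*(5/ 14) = -565488/ 2970707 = -0.19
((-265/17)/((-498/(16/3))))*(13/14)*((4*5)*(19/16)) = 327275/88893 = 3.68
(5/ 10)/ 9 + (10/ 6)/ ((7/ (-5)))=-143/ 126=-1.13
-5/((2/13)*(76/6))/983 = -195/74708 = -0.00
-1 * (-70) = 70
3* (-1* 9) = -27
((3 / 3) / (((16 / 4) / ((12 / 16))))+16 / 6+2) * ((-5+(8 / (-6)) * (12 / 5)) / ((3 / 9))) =-9553 / 80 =-119.41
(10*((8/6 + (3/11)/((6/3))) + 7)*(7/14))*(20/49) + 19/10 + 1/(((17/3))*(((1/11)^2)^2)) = 2602.89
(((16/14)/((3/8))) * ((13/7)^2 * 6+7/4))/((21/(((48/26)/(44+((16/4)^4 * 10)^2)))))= 140768/153419167629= 0.00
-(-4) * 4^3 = 256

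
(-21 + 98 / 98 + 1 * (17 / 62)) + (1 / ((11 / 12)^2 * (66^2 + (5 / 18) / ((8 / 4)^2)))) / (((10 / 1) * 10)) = -1160323443571 / 58822619350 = -19.73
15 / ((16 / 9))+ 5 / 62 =8.52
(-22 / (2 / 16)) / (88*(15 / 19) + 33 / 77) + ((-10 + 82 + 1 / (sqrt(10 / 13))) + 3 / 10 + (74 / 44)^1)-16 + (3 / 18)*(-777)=-75714379 / 1022670 + sqrt(130) / 10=-72.90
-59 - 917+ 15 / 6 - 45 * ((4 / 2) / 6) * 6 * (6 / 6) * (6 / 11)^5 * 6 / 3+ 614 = -118595029 / 322102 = -368.19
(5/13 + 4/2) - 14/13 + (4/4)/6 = 115/78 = 1.47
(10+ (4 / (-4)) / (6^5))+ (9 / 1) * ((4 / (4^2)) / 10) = 10.22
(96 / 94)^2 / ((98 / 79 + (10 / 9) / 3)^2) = 655155216 / 1629979129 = 0.40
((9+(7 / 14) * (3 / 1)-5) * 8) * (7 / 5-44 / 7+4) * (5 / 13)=-1364 / 91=-14.99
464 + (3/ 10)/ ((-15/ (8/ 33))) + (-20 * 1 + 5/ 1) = 370421/ 825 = 449.00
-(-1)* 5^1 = 5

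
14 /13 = 1.08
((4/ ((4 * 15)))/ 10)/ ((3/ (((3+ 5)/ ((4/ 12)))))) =4/ 75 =0.05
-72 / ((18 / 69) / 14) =-3864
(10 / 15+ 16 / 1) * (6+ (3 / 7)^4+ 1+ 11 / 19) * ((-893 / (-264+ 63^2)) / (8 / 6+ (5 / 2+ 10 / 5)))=-21763068 / 4151329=-5.24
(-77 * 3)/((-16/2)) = 231/8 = 28.88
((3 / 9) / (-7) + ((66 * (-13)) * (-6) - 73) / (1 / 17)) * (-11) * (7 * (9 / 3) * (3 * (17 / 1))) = -1016405214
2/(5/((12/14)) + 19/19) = 12/41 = 0.29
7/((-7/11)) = -11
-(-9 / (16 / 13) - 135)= 2277 / 16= 142.31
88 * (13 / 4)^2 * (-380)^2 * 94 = 12616661200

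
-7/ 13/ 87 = -7/ 1131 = -0.01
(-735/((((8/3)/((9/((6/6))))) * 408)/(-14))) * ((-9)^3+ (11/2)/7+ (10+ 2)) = -66328605/1088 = -60963.79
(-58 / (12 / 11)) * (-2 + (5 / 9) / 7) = 38599 / 378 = 102.11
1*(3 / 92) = 3 / 92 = 0.03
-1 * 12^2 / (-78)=24 / 13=1.85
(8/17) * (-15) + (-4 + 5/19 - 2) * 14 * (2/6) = -32782/969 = -33.83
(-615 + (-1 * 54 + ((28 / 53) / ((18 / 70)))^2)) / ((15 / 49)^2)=-363166858901 / 51194025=-7093.93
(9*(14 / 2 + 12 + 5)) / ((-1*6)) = -36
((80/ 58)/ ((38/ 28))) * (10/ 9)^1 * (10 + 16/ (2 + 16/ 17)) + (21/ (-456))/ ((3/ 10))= 342811/ 19836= 17.28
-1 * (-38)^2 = -1444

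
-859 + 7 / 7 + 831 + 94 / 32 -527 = -551.06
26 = 26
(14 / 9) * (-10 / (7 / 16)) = -320 / 9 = -35.56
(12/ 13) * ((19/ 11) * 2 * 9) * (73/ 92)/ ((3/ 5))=124830/ 3289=37.95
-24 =-24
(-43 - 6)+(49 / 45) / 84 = -26453 / 540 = -48.99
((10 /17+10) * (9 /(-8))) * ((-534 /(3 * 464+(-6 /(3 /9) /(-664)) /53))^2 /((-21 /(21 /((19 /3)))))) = 5959559958144480 /21531124352012507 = 0.28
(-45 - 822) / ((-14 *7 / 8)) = 3468 / 49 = 70.78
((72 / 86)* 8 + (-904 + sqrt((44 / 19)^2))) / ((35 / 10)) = -1462408 / 5719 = -255.71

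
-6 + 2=-4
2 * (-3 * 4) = -24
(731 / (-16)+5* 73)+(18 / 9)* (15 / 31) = 320.28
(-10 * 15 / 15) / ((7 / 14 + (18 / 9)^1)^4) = -32 / 125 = -0.26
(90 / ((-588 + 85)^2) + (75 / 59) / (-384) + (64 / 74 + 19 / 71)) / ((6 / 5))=9449288263475 / 10038943727872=0.94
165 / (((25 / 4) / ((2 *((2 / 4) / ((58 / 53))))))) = 3498 / 145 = 24.12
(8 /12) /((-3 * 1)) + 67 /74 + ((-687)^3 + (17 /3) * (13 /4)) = -431891254955 /1332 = -324242683.90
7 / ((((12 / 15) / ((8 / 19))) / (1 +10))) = 770 / 19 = 40.53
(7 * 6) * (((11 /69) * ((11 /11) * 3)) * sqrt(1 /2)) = 231 * sqrt(2) /23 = 14.20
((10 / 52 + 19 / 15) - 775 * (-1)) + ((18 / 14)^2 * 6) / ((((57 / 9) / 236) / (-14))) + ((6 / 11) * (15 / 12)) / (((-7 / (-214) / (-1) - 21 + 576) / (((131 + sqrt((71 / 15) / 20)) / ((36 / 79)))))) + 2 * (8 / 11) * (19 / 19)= -595767323255323 / 135525209820 + 8453 * sqrt(213) / 94060296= -4395.99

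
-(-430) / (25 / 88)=7568 / 5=1513.60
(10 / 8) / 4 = 0.31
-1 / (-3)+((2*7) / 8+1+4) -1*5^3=-1415 / 12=-117.92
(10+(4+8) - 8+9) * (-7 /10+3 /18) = -12.27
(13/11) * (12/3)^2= 208/11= 18.91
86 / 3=28.67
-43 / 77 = -0.56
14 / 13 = 1.08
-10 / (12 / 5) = -4.17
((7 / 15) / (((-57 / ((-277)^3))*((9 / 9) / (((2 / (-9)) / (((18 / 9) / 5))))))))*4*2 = -1190220248 / 1539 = -773372.48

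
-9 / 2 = -4.50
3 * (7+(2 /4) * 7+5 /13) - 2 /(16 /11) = 3253 /104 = 31.28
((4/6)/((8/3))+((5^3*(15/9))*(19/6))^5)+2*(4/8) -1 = 236139202117920394267/1889568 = 124969941339989.03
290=290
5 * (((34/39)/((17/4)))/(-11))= -40/429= -0.09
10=10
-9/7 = -1.29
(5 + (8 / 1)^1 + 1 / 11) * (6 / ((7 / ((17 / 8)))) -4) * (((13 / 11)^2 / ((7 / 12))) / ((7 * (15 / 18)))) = -26720928 / 2282665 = -11.71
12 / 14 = 6 / 7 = 0.86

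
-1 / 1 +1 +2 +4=6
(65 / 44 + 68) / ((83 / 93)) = 284301 / 3652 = 77.85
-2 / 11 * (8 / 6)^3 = -128 / 297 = -0.43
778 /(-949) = -778 /949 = -0.82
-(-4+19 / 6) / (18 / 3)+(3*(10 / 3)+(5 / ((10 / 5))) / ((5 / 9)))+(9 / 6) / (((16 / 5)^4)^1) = 17285611 / 1179648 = 14.65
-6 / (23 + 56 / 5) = -10 / 57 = -0.18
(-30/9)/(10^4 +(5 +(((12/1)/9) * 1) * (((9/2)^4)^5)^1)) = -2621440/12157665466925180961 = -0.00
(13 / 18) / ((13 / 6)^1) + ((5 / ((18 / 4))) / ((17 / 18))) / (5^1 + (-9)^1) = 2 / 51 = 0.04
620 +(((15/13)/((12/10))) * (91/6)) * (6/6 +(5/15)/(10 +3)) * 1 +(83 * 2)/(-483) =11954216/18837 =634.61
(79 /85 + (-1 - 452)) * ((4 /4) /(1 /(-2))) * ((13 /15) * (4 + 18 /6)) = 6993532 /1275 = 5485.12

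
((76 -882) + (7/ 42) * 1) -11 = -4901/ 6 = -816.83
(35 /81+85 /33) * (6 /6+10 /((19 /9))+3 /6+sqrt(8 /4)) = 2680 * sqrt(2) /891+105860 /5643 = 23.01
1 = 1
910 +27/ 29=26417/ 29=910.93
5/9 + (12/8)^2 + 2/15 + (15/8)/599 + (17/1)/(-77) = 45184229/16604280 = 2.72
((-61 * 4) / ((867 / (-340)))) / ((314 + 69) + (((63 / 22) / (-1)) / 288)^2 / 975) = 786046976000 / 3146281882433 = 0.25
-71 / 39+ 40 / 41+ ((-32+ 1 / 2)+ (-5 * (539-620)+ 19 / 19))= 1194949 / 3198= 373.66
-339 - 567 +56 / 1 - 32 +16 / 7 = -6158 / 7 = -879.71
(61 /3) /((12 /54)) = 183 /2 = 91.50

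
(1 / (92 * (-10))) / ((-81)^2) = -1 / 6036120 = -0.00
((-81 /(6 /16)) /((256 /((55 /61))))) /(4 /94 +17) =-7755 /173728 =-0.04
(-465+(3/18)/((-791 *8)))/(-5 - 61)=1605011/227808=7.05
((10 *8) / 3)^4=40960000 / 81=505679.01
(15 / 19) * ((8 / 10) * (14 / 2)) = 84 / 19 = 4.42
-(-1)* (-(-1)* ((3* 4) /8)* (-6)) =-9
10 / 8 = 5 / 4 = 1.25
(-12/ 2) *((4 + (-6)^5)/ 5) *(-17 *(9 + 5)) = -11098416/ 5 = -2219683.20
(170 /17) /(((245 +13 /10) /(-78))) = -2600 /821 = -3.17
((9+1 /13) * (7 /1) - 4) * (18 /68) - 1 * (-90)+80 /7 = 181291 /1547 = 117.19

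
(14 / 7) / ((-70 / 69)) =-69 / 35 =-1.97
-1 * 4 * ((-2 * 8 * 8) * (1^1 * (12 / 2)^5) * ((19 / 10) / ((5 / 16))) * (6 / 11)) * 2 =7261913088 / 275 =26406956.68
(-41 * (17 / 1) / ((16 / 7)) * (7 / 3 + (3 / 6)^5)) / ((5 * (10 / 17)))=-18828061 / 76800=-245.16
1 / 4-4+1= -11 / 4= -2.75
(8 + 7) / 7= 15 / 7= 2.14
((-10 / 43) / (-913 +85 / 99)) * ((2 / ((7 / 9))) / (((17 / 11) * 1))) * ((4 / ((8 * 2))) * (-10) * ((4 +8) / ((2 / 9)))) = -13231350 / 231037667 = -0.06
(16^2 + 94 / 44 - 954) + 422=-6025 / 22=-273.86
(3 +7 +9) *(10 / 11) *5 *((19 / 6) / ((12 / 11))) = 9025 / 36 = 250.69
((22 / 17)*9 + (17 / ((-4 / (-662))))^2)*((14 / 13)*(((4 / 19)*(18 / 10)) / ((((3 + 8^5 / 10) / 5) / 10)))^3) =1.64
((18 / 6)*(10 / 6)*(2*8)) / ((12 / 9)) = 60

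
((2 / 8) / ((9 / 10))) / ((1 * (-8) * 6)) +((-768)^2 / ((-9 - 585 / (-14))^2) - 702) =-114822319 / 749088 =-153.28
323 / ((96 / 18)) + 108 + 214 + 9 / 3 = 6169 / 16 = 385.56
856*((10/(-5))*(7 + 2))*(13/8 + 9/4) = -59706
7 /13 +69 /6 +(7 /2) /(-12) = 3665 /312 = 11.75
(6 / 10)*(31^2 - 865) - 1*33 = 123 / 5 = 24.60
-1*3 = -3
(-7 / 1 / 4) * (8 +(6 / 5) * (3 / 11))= -1603 / 110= -14.57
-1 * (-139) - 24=115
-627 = -627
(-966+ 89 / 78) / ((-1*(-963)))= -75259 / 75114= -1.00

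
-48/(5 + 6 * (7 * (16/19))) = -912/767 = -1.19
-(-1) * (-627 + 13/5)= -3122/5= -624.40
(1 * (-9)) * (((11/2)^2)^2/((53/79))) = -10409751/848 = -12275.65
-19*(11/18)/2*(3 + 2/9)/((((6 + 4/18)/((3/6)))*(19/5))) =-1595/4032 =-0.40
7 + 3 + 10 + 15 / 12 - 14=29 / 4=7.25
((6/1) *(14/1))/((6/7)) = 98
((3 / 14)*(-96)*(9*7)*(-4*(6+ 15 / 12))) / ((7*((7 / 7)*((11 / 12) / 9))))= 4059072 / 77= 52715.22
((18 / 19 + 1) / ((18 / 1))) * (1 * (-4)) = -74 / 171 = -0.43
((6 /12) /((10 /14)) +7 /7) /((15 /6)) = 17 /25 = 0.68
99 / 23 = 4.30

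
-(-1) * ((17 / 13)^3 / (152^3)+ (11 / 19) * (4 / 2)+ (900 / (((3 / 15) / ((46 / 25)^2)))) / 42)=98267932484531 / 270040476160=363.90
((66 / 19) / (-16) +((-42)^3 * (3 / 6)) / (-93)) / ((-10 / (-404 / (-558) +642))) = -2803179553 / 109554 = -25587.19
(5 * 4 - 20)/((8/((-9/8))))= 0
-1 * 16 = -16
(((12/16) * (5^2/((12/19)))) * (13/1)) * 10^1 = 30875/8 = 3859.38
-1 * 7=-7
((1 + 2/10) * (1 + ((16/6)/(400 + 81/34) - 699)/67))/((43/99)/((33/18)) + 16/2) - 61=-427374818477/6851786825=-62.37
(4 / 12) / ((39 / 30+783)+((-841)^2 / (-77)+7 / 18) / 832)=1921920 / 4458432973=0.00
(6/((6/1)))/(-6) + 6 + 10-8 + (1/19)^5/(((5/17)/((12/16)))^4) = 9310152535603/1188527520000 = 7.83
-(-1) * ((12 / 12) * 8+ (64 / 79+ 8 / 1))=1328 / 79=16.81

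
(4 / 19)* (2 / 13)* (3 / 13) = 24 / 3211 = 0.01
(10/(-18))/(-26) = 5/234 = 0.02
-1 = -1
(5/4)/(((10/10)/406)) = 1015/2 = 507.50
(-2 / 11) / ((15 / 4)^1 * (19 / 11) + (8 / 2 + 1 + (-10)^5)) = 8 / 4399495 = 0.00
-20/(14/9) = -90/7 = -12.86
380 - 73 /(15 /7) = 5189 /15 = 345.93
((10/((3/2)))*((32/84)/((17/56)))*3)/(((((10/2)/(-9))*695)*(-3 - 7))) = 384/59075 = 0.01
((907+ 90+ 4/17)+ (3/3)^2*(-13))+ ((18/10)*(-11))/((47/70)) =762842/799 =954.75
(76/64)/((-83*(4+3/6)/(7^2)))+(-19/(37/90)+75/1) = 6329993/221112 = 28.63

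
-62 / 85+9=703 / 85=8.27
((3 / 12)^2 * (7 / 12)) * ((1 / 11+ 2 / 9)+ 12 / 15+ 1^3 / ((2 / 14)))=1757 / 5940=0.30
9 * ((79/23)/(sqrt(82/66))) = 711 * sqrt(1353)/943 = 27.73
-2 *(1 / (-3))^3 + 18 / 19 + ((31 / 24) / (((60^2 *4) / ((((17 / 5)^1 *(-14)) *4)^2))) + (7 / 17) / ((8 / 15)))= 109999859 / 21802500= 5.05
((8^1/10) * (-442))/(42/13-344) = 11492/11075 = 1.04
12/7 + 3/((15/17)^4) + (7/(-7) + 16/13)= 10587286/1535625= 6.89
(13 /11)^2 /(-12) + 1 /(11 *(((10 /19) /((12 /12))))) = 0.06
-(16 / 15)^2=-256 / 225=-1.14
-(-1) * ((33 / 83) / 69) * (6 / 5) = 66 / 9545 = 0.01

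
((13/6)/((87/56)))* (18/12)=182/87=2.09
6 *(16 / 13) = 96 / 13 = 7.38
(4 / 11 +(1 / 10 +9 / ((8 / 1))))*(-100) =-3495 / 22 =-158.86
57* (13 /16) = 741 /16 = 46.31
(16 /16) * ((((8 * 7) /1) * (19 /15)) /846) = 532 /6345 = 0.08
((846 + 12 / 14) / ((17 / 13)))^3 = 457672314438144 / 1685159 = 271589989.10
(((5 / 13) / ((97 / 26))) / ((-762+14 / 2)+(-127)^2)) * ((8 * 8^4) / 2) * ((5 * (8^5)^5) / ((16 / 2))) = 1934281311383406679529881600 / 745639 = 2594125724892886074266.34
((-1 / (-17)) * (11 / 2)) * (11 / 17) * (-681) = -82401 / 578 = -142.56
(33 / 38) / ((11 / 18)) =27 / 19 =1.42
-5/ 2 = -2.50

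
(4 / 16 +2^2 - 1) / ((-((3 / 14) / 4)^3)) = -570752 / 27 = -21138.96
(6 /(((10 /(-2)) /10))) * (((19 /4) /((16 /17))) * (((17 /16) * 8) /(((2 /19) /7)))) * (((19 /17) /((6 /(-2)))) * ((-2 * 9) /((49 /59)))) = -61916193 /224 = -276411.58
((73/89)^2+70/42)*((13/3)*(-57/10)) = -6865612/118815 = -57.78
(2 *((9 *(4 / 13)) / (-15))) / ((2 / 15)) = -36 / 13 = -2.77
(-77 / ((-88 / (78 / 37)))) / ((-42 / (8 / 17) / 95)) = -1235 / 629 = -1.96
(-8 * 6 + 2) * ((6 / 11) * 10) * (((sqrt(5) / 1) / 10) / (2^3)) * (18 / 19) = -621 * sqrt(5) / 209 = -6.64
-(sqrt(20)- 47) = 47- 2 * sqrt(5) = 42.53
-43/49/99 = -43/4851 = -0.01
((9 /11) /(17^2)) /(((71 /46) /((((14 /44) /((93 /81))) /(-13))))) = -39123 /1000567997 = -0.00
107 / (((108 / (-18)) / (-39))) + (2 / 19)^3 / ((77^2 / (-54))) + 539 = 100406849295 / 81334022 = 1234.50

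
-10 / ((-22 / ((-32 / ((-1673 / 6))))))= 960 / 18403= 0.05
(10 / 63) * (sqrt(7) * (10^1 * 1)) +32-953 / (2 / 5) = -4701 / 2 +100 * sqrt(7) / 63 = -2346.30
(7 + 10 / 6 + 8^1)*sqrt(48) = 200*sqrt(3) / 3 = 115.47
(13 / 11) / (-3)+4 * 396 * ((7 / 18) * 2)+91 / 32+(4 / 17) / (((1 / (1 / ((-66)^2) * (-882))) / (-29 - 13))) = 244164409 / 197472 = 1236.45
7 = 7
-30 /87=-0.34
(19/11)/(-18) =-19/198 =-0.10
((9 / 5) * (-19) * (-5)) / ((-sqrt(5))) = -171 * sqrt(5) / 5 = -76.47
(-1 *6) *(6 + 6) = -72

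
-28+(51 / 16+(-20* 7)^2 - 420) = 306483 / 16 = 19155.19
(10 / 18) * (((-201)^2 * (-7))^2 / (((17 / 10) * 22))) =222166109025 / 187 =1188054058.96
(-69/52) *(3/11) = -207/572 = -0.36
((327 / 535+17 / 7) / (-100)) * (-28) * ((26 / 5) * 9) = 2663856 / 66875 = 39.83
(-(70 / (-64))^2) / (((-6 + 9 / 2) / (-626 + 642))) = 1225 / 96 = 12.76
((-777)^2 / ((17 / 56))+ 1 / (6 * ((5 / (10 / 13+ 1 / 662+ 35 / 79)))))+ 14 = 689577080574329 / 346735740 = 1988768.39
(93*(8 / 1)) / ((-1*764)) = -0.97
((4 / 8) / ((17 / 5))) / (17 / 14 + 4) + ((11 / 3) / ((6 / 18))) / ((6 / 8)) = 54709 / 3723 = 14.69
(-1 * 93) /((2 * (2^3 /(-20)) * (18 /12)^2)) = 155 /3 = 51.67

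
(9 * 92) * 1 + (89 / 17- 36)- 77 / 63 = 121790 / 153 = 796.01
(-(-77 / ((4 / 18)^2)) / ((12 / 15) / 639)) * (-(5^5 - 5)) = -3885806925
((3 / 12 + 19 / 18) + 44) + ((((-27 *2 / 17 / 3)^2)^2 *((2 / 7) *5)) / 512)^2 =35679725456858081 / 787535112059136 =45.31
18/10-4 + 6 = 19/5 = 3.80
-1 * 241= -241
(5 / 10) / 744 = 1 / 1488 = 0.00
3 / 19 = 0.16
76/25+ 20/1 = 576/25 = 23.04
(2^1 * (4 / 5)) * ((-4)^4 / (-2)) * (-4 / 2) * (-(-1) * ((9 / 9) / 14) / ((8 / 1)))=128 / 35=3.66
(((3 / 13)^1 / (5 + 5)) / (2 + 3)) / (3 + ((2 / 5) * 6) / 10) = 1 / 702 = 0.00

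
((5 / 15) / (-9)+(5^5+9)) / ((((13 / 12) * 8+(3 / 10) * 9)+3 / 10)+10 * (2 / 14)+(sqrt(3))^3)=162887725 / 573462 - 4146233 * sqrt(3) / 63718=171.34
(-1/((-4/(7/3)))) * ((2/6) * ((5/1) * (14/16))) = 245/288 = 0.85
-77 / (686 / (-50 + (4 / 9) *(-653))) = 38.19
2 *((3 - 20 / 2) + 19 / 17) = -11.76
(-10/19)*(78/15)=-52/19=-2.74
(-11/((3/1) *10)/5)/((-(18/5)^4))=275/629856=0.00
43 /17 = 2.53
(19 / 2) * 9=171 / 2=85.50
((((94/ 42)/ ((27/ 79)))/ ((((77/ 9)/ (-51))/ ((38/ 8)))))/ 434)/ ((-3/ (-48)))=-2398598/ 350889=-6.84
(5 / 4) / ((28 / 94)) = 235 / 56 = 4.20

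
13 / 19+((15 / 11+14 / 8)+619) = 520659 / 836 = 622.80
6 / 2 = 3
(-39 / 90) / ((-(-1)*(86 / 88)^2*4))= -3146 / 27735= -0.11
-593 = -593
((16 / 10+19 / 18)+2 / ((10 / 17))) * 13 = 1417 / 18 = 78.72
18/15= 6/5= 1.20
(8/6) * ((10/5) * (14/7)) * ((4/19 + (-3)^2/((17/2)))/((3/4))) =26240/2907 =9.03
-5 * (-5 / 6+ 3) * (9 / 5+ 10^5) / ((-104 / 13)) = 6500117 / 48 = 135419.10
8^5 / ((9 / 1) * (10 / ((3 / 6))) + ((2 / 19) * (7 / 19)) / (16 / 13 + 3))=325304320 / 1787041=182.04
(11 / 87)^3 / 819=1331 / 539313957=0.00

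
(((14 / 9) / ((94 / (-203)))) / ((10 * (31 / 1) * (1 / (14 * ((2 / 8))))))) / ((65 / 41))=-407827 / 17046900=-0.02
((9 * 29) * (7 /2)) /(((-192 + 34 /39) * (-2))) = 2.39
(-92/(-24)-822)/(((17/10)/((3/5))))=-288.76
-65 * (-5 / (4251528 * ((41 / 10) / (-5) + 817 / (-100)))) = -8125 / 955530918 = -0.00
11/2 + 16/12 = 41/6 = 6.83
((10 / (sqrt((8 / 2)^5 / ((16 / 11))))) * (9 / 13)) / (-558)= -5 * sqrt(11) / 35464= -0.00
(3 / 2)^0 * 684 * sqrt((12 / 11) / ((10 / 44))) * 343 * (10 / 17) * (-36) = -33784128 * sqrt(30) / 17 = -10884899.41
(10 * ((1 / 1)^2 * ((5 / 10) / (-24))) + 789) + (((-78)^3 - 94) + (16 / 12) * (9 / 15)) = -56862769 / 120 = -473856.41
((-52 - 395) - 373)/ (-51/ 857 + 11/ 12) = -41136/ 43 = -956.65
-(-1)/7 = 1/7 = 0.14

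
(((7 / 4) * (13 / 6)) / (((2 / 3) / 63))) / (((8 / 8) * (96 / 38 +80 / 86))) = 4683861 / 45184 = 103.66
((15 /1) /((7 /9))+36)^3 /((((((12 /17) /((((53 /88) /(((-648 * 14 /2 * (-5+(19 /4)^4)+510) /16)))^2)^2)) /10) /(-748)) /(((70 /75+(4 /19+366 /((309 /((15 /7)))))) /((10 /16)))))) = -36822274176289013944851365888 /11053545795135070298102555144827473163435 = -0.00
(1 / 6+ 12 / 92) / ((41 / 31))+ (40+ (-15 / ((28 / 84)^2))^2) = 2520601 / 138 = 18265.22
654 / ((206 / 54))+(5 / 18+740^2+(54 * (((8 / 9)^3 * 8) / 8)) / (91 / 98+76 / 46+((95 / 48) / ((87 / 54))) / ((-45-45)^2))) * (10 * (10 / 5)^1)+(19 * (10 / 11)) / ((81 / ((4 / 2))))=10952471.32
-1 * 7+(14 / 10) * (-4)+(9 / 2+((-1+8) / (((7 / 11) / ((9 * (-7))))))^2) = 4802409 / 10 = 480240.90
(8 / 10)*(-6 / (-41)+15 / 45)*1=236 / 615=0.38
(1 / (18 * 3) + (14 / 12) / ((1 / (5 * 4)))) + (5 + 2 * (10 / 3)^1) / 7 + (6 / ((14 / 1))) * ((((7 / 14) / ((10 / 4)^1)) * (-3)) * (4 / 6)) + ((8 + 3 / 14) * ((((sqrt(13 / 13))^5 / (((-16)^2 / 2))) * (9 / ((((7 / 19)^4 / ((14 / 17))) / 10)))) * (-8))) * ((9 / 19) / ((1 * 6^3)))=7165257287 / 352658880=20.32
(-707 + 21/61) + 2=-42984/61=-704.66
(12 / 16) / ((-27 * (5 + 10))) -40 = -21601 / 540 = -40.00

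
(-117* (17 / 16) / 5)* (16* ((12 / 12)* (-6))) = 11934 / 5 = 2386.80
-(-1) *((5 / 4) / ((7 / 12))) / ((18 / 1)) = 0.12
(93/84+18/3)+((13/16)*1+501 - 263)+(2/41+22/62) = 35064609/142352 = 246.32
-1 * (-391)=391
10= 10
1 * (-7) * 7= -49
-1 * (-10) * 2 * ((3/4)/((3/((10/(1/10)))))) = 500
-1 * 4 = -4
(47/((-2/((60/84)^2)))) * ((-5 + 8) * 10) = -17625/49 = -359.69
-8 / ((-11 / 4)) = 32 / 11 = 2.91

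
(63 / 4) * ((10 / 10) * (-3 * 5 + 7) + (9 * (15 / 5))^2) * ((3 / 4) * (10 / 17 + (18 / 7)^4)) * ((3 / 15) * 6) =7544583243 / 16660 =452856.14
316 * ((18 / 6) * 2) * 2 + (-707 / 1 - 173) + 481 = 3393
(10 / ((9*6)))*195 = 325 / 9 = 36.11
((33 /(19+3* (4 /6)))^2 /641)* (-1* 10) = -1210 /31409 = -0.04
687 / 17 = 40.41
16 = 16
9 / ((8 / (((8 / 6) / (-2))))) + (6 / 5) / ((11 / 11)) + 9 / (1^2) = 9.45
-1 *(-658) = 658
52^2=2704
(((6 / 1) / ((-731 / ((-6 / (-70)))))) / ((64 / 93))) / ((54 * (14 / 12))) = -0.00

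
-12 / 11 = -1.09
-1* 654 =-654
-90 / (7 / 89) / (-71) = 8010 / 497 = 16.12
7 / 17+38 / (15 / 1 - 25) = -288 / 85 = -3.39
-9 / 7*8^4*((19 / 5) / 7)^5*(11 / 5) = -1004068048896 / 1838265625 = -546.20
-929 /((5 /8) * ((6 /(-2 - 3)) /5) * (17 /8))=148640 /51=2914.51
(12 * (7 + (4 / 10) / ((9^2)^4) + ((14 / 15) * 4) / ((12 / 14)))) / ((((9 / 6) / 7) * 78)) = 68434720508 / 8394110595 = 8.15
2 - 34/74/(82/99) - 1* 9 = -7.55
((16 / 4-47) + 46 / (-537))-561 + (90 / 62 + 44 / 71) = -711543011 / 1181937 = -602.01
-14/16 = -0.88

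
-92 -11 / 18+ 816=13021 / 18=723.39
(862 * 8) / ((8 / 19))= 16378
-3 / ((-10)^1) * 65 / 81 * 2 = 13 / 27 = 0.48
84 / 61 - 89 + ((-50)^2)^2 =381244655 / 61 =6249912.38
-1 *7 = -7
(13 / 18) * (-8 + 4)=-26 / 9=-2.89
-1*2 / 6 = -1 / 3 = -0.33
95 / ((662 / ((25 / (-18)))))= -2375 / 11916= -0.20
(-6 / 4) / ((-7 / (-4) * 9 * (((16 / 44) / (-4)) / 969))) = 7106 / 7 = 1015.14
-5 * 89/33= -445/33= -13.48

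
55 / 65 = 11 / 13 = 0.85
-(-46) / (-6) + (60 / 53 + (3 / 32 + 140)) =679549 / 5088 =133.56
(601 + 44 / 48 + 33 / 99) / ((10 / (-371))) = -893739 / 40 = -22343.48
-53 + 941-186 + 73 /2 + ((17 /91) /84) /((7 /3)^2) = 92203253 /124852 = 738.50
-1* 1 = -1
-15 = -15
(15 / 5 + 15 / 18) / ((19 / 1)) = 23 / 114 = 0.20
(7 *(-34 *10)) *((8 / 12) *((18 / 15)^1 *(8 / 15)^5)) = -62390272 / 759375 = -82.16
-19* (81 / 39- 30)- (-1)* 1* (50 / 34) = 117574 / 221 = 532.01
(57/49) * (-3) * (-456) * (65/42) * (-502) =-1236325.01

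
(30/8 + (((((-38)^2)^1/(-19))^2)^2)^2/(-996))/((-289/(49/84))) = 7791243512158687/3454128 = 2255632539.43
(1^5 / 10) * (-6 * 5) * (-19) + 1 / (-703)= 40070 / 703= 57.00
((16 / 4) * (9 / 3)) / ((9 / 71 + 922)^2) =60492 / 4286451841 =0.00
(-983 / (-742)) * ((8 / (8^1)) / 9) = 983 / 6678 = 0.15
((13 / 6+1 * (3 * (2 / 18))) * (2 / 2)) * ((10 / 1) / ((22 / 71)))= 1775 / 22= 80.68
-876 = -876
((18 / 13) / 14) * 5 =45 / 91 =0.49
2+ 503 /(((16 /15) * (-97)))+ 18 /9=-1337 /1552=-0.86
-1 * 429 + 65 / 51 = -21814 / 51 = -427.73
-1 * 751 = -751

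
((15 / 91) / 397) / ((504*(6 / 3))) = 5 / 12138672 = 0.00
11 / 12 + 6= 83 / 12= 6.92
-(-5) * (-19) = -95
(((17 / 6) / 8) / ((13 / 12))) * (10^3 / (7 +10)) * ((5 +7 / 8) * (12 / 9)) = 5875 / 39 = 150.64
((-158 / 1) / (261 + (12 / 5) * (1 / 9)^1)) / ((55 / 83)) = -39342 / 43109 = -0.91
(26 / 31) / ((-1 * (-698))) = 13 / 10819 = 0.00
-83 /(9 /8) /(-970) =332 /4365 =0.08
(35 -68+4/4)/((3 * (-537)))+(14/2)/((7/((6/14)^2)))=16067/78939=0.20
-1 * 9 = -9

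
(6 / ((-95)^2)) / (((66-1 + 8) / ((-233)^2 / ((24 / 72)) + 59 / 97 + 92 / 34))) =1611438888 / 1086402425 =1.48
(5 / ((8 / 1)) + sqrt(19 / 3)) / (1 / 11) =34.56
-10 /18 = -5 /9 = -0.56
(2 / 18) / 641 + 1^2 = 1.00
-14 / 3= -4.67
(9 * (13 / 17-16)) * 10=-23310 / 17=-1371.18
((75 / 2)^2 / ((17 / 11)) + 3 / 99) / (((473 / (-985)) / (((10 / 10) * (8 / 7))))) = -4022627710 / 1857471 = -2165.65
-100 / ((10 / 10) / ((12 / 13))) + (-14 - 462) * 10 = -63080 / 13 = -4852.31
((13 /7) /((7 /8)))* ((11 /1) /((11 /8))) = 832 /49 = 16.98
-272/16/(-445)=17/445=0.04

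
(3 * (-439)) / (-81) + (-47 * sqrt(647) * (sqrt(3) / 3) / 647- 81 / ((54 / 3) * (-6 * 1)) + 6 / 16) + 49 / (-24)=1657 / 108- 47 * sqrt(1941) / 1941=14.28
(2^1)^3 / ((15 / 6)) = 16 / 5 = 3.20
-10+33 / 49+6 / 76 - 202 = -393343 / 1862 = -211.25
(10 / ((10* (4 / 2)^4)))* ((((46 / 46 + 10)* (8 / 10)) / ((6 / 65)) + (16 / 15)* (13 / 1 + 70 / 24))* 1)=2527 / 360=7.02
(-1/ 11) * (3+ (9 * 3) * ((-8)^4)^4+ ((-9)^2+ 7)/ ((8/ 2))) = -7599824371187737/ 11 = -690893124653430.64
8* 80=640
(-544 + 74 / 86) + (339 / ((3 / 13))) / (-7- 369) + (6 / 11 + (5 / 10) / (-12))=-145802279 / 266772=-546.54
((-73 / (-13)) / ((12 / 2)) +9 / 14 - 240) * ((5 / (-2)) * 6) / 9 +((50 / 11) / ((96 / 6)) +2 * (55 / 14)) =405.51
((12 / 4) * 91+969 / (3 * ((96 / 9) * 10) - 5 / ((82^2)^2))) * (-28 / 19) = -37273098730364 / 91630009995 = -406.78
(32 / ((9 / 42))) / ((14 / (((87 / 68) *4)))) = 928 / 17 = 54.59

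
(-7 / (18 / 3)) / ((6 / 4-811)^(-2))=-18348127 / 24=-764505.29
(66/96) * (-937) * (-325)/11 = 304525/16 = 19032.81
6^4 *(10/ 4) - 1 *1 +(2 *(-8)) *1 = 3223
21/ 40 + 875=35021/ 40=875.52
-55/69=-0.80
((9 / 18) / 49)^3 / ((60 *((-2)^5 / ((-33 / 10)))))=0.00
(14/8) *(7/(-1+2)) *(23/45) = 6.26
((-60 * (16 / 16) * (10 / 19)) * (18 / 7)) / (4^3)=-675 / 532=-1.27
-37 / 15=-2.47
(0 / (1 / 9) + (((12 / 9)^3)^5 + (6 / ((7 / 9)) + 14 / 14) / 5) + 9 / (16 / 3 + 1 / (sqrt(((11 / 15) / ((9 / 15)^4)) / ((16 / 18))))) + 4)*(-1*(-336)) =4132389363786352 / 149491696095 - 14580*sqrt(330) / 6251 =27600.57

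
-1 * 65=-65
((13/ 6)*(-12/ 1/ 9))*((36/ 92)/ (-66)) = 13/ 759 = 0.02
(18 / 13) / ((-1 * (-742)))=9 / 4823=0.00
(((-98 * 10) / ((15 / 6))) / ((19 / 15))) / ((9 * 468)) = -490 / 6669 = -0.07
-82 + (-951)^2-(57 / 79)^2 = 5643851630 / 6241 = 904318.48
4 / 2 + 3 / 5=13 / 5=2.60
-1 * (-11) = 11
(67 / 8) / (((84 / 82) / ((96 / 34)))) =23.08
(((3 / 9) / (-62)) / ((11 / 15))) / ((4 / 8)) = -5 / 341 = -0.01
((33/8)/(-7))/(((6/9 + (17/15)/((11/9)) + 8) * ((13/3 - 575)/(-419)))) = -6844365/151765376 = -0.05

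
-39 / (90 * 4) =-13 / 120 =-0.11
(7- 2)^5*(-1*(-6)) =18750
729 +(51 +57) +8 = 845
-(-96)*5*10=4800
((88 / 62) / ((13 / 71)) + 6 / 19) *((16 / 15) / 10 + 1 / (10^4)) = 98931061 / 114855000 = 0.86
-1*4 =-4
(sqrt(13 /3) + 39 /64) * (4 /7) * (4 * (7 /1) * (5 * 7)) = 1365 /4 + 560 * sqrt(39) /3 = 1506.98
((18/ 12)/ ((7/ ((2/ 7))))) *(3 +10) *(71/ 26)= 213/ 98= 2.17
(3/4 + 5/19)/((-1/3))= -231/76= -3.04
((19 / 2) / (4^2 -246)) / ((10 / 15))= -57 / 920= -0.06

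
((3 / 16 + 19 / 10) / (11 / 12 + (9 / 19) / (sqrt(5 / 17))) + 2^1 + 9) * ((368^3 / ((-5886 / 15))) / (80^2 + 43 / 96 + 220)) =-2865192089436160 / 4180898024817 + 68312043159552 * sqrt(85) / 1393632674939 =-233.39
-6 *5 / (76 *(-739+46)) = 5 / 8778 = 0.00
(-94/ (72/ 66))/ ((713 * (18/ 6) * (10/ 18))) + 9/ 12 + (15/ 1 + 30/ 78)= 2977593/ 185380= 16.06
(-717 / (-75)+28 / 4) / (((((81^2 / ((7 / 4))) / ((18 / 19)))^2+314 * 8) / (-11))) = -4851 / 417132550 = -0.00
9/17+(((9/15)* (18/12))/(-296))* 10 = 2511/5032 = 0.50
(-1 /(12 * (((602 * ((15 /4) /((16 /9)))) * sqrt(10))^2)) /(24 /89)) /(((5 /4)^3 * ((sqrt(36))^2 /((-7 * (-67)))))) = -0.00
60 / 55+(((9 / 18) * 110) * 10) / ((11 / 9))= 4962 / 11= 451.09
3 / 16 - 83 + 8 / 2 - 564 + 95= -8765 / 16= -547.81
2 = 2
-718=-718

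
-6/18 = -1/3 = -0.33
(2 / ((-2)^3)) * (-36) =9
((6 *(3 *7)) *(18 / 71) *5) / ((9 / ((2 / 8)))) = 315 / 71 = 4.44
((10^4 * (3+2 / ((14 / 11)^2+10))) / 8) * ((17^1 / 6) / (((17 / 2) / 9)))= 8362500 / 703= 11895.45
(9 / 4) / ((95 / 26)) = 117 / 190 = 0.62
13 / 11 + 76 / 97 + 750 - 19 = 732.97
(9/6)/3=1/2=0.50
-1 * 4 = -4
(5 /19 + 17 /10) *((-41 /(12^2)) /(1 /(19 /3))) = -15293 /4320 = -3.54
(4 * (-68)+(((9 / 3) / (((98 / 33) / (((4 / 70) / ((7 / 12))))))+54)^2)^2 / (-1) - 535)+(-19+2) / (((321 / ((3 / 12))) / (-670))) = -114229894697626645083350207 / 13334713391052401250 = -8566355.45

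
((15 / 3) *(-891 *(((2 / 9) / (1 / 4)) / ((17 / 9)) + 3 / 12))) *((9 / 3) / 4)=-654885 / 272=-2407.67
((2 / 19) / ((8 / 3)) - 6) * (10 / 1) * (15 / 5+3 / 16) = -115515 / 608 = -189.99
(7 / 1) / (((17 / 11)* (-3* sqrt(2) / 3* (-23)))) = 77* sqrt(2) / 782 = 0.14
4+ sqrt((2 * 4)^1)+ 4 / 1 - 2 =2 * sqrt(2)+ 6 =8.83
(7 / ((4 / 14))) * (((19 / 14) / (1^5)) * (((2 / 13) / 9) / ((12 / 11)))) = 1463 / 2808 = 0.52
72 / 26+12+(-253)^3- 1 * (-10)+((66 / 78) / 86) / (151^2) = -16194252.23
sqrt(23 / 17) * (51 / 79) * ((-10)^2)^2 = 30000 * sqrt(391) / 79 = 7509.01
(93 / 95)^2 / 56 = 0.02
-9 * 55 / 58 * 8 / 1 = -68.28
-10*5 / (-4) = 25 / 2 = 12.50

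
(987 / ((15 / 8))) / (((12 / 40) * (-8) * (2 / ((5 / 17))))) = -1645 / 51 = -32.25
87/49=1.78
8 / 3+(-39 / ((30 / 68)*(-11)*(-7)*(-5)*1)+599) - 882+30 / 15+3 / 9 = -534708 / 1925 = -277.77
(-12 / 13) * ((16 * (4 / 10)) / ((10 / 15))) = -576 / 65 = -8.86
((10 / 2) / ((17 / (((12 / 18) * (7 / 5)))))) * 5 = 70 / 51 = 1.37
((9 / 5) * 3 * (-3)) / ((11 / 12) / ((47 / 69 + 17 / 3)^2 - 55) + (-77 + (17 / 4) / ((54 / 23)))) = 45367128 / 210739135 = 0.22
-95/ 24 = -3.96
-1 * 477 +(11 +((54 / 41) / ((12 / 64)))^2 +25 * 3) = -574327 / 1681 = -341.66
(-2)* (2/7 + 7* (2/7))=-4.57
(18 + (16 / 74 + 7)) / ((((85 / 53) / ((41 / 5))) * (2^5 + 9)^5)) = 49449 / 44435091725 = 0.00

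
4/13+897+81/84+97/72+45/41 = 241961345/268632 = 900.72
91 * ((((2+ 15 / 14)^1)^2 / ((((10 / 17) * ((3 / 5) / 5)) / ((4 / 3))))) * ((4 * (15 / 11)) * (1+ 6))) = 20431450 / 33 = 619134.85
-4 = -4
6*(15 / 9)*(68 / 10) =68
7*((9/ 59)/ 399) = 3/ 1121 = 0.00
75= 75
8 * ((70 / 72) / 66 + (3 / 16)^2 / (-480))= 178309 / 1520640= 0.12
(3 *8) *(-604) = -14496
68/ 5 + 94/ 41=3258/ 205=15.89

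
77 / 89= 0.87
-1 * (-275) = 275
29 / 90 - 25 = -2221 / 90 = -24.68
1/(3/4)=4/3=1.33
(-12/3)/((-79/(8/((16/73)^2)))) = 5329/632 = 8.43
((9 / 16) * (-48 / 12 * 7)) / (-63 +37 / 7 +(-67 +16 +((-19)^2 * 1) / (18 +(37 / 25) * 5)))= 18669 / 112016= 0.17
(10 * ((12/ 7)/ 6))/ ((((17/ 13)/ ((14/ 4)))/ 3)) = 390/ 17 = 22.94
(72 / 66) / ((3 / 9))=36 / 11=3.27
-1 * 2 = -2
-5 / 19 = -0.26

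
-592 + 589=-3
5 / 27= 0.19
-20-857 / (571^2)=-6521677 / 326041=-20.00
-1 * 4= -4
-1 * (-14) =14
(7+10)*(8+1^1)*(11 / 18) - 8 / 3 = 545 / 6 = 90.83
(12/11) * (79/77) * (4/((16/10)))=2370/847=2.80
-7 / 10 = -0.70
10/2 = 5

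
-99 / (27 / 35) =-128.33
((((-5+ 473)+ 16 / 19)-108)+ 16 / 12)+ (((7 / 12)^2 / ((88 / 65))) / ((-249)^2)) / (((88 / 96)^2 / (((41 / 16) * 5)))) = 72687442599239 / 200696740992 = 362.18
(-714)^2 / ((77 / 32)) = 2330496 / 11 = 211863.27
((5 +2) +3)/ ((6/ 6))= 10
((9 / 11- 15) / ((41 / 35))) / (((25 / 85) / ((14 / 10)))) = -129948 / 2255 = -57.63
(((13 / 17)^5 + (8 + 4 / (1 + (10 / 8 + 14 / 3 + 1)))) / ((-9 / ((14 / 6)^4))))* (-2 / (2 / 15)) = 2839224015691 / 6555479769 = 433.11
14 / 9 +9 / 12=83 / 36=2.31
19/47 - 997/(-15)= 47144/705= 66.87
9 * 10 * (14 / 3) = 420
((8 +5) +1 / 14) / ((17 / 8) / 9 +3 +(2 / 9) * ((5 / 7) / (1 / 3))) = 6588 / 1871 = 3.52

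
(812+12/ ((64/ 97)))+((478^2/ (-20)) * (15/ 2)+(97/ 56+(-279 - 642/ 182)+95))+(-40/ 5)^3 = -124559501/ 1456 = -85549.11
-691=-691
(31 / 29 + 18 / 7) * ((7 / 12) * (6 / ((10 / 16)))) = 2956 / 145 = 20.39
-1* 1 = -1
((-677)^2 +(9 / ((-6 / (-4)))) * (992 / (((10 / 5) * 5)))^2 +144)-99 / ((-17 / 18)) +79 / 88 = 19359083791 / 37400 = 517622.56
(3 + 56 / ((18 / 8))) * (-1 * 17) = -4267 / 9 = -474.11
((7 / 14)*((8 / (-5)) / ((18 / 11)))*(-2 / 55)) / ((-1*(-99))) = 4 / 22275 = 0.00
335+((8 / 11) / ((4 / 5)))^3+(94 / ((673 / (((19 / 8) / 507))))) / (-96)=58553116661657 / 174394306944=335.75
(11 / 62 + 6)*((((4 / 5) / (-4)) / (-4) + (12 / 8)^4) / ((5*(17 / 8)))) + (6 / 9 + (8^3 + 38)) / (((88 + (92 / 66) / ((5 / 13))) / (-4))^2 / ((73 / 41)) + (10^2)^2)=13050641349921487 / 4312951015896700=3.03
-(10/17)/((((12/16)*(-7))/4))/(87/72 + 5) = 1280/17731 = 0.07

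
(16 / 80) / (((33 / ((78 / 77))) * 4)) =13 / 8470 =0.00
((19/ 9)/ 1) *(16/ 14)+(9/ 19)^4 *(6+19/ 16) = 364475117/ 131363568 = 2.77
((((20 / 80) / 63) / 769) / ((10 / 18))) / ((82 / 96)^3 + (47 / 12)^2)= 27648 / 47516629195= 0.00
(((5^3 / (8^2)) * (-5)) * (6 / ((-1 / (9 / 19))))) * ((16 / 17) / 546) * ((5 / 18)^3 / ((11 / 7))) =78125 / 119721888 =0.00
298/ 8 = 149/ 4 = 37.25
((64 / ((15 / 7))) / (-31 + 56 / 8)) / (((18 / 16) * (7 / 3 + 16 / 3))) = -448 / 3105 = -0.14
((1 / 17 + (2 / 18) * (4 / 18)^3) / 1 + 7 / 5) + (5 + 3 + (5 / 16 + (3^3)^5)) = 128034810404729 / 8922960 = 14348916.77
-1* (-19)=19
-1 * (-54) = 54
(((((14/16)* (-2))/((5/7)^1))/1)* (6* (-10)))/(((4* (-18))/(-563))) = 27587/24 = 1149.46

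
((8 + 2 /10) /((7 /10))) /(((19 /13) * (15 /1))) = 1066 /1995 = 0.53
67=67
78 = 78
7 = 7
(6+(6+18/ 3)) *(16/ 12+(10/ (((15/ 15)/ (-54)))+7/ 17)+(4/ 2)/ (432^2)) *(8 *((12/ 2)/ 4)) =-853835887/ 7344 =-116263.06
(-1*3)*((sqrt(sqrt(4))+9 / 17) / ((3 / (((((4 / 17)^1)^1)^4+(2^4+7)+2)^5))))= -39714096393263749105611629145401*sqrt(2) / 4064231406647572522401601 - 357426867539373741950504662308609 / 69091933913008732880827217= -18992354.49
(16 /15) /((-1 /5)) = -16 /3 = -5.33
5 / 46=0.11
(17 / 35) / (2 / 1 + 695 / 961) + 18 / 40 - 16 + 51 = 13053519 / 366380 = 35.63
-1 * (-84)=84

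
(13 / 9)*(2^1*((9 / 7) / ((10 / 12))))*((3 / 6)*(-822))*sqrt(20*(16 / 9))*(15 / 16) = -32058*sqrt(5) / 7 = -10240.55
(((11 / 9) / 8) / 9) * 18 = 11 / 36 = 0.31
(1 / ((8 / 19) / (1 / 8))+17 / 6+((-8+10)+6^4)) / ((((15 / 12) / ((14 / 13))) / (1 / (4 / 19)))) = 33225661 / 6240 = 5324.63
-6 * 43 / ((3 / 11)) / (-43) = 22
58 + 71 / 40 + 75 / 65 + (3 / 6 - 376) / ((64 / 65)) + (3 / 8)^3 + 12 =-10263073 / 33280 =-308.39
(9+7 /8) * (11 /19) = 869 /152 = 5.72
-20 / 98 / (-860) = 1 / 4214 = 0.00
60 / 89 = 0.67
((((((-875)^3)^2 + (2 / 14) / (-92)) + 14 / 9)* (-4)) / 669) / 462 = -2601217666625976571507 / 447854022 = -5808181994234.67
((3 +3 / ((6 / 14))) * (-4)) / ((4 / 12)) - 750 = -870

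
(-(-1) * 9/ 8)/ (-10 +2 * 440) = 3/ 2320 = 0.00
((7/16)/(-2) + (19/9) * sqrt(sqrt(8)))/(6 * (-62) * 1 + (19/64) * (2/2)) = 14/23789-1216 * 2^(3/4)/214101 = -0.01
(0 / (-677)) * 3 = 0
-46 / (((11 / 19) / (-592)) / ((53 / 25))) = 27422624 / 275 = 99718.63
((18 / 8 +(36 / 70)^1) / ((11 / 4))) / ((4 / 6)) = 1161 / 770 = 1.51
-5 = -5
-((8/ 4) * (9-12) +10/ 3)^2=-7.11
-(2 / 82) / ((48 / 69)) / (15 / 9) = -69 / 3280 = -0.02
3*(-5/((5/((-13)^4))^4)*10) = -3992499655099079046/25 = -159699986203963161.84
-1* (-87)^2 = -7569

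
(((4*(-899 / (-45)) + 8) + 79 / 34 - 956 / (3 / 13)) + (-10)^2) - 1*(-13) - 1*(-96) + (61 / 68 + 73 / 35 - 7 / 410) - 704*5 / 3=-4403219137 / 878220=-5013.80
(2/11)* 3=0.55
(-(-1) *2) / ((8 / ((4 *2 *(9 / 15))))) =6 / 5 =1.20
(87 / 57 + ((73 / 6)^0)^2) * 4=192 / 19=10.11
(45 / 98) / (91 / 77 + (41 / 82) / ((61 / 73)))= 30195 / 117061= 0.26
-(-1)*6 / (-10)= -3 / 5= -0.60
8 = 8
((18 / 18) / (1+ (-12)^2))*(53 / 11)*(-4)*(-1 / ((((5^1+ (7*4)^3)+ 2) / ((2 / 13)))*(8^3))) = 0.00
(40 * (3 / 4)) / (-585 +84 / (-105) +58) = -0.06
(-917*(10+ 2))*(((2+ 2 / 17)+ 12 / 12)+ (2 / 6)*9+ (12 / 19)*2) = -26233536 / 323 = -81218.38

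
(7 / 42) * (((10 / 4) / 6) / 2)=5 / 144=0.03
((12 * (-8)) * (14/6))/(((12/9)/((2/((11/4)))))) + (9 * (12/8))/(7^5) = -45176919/369754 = -122.18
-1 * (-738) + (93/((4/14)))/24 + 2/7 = 84207/112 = 751.85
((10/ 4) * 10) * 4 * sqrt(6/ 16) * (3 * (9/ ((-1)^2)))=1653.41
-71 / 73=-0.97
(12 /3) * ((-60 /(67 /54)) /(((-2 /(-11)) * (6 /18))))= -213840 /67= -3191.64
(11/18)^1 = 11/18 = 0.61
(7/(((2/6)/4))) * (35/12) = 245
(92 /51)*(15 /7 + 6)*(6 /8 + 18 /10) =1311 /35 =37.46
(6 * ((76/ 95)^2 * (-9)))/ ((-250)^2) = -216/ 390625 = -0.00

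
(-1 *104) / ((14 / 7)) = -52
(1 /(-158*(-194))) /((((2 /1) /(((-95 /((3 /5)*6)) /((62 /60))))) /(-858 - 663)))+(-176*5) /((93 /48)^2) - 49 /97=-13802997493 /58913144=-234.29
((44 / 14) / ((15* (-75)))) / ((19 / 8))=-176 / 149625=-0.00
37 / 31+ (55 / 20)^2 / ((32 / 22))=50733 / 7936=6.39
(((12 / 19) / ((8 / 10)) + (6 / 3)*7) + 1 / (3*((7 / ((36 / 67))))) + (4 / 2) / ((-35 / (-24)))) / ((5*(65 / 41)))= 4224107 / 2068625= 2.04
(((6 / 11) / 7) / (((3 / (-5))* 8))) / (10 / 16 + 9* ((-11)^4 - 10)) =-10 / 81114649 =-0.00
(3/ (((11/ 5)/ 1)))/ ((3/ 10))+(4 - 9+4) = 39/ 11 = 3.55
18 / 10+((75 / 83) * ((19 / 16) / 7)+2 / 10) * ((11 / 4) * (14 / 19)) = 634807 / 252320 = 2.52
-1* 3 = -3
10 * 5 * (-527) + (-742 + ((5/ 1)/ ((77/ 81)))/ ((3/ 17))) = -2083789/ 77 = -27062.19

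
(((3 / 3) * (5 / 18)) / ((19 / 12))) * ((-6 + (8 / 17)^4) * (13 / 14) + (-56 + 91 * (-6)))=-1183960630 / 11108293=-106.58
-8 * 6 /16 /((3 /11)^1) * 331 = -3641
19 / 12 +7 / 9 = 85 / 36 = 2.36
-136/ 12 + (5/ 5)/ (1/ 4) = -22/ 3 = -7.33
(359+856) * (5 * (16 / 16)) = 6075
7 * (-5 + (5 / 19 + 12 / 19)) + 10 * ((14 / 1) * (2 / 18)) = -2254 / 171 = -13.18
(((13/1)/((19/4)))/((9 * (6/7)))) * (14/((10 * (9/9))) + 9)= 9464/2565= 3.69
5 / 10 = 1 / 2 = 0.50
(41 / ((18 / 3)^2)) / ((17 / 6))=41 / 102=0.40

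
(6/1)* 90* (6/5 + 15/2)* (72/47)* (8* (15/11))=40590720/517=78512.03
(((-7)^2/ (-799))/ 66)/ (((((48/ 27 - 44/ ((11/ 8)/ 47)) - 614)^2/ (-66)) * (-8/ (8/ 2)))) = -3969/ 579674685368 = -0.00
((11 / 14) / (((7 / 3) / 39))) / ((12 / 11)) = 4719 / 392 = 12.04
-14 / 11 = -1.27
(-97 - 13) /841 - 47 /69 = -47117 /58029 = -0.81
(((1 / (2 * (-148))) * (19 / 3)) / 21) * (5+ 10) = -95 / 6216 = -0.02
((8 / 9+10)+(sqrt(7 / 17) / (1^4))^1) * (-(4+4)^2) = -6272 / 9 - 64 * sqrt(119) / 17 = -737.96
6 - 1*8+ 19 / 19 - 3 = -4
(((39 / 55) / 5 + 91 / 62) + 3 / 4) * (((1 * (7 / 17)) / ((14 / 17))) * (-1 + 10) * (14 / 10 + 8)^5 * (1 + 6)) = 1162559702318301 / 213125000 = 5454825.58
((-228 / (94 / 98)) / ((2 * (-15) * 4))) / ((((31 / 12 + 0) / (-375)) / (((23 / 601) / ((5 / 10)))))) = -19271700 / 875657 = -22.01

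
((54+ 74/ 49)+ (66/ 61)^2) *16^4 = 677285986304/ 182329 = 3714636.65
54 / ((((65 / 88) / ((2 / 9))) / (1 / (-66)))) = -16 / 65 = -0.25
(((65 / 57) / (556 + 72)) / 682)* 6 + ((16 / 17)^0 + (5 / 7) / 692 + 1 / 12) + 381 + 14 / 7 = 5677533021487 / 14781993996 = 384.08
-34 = -34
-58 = -58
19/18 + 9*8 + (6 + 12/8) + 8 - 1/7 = 5570/63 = 88.41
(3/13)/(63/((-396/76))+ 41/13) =-11/426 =-0.03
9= 9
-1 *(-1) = 1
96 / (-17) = -96 / 17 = -5.65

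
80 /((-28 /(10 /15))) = -40 /21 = -1.90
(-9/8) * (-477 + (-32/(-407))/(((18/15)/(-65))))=1762851/3256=541.42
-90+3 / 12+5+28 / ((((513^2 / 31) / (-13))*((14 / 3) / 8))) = -29763889 / 350892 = -84.82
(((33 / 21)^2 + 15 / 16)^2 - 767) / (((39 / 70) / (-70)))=11607672775 / 122304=94908.37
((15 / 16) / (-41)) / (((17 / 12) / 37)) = -1665 / 2788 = -0.60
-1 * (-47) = 47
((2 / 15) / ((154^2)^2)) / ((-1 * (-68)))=1 / 286848814560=0.00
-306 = -306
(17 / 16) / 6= 17 / 96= 0.18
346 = 346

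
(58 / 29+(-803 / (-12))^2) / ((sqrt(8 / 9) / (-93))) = -19998007*sqrt(2) / 64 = -441897.70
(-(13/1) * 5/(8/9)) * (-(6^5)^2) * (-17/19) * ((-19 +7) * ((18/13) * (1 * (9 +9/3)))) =14987146383360/19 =788797178071.58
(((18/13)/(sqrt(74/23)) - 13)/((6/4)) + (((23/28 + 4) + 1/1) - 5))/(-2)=659/168 - 3 * sqrt(1702)/481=3.67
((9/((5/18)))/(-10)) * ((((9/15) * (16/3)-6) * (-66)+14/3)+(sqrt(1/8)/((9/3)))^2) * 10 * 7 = -4297419/100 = -42974.19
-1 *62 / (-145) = 62 / 145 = 0.43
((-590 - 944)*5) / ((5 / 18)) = -27612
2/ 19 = 0.11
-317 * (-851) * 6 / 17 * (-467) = -755887134 / 17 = -44463949.06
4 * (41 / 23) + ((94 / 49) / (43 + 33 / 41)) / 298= 2150510065 / 301589708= 7.13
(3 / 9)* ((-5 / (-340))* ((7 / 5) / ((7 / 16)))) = 0.02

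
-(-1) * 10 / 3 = 10 / 3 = 3.33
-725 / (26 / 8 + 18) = -580 / 17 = -34.12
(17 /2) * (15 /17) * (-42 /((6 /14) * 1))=-735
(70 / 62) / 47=35 / 1457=0.02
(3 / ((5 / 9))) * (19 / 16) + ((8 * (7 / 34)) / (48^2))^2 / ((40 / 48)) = 512376241 / 79902720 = 6.41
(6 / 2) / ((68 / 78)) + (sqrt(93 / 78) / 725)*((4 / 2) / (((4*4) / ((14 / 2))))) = 3.44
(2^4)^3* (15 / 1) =61440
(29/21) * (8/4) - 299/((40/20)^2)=-6047/84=-71.99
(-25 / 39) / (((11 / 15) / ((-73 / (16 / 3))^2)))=-5995125 / 36608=-163.77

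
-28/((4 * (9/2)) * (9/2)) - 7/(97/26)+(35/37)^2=-14275177/10756233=-1.33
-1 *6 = -6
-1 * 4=-4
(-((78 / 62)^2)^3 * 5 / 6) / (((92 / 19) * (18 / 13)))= -160949946105 / 326601354608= -0.49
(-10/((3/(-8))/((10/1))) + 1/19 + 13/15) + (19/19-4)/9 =25389/95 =267.25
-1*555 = -555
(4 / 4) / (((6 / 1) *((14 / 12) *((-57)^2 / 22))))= 22 / 22743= 0.00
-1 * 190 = -190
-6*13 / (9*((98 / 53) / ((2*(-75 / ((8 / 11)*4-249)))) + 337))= -189475 / 7433984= -0.03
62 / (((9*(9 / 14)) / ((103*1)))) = 89404 / 81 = 1103.75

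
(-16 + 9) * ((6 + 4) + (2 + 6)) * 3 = -378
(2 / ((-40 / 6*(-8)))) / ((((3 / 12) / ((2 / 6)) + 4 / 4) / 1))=3 / 140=0.02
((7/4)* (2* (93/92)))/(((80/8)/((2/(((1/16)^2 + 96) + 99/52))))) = 270816/37471255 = 0.01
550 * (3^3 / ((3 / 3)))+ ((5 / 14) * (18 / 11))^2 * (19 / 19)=88047675 / 5929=14850.34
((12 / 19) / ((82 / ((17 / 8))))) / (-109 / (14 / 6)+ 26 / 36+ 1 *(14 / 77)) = -35343 / 98922094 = -0.00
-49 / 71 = -0.69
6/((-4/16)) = -24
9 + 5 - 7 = 7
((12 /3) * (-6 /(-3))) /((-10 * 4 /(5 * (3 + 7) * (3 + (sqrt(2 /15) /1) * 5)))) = -48.26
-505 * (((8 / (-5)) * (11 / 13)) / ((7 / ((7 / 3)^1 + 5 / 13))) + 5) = -8019097 / 3549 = -2259.54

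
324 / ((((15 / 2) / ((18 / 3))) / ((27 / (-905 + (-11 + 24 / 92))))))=-402408 / 52655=-7.64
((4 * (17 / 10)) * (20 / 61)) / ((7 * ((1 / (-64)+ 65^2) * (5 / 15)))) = 8704 / 38486791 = 0.00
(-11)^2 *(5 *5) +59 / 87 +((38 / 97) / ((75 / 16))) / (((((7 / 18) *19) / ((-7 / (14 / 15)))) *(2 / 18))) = 893453926 / 295365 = 3024.91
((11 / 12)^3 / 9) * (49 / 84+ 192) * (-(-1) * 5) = 15379705 / 186624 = 82.41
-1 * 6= -6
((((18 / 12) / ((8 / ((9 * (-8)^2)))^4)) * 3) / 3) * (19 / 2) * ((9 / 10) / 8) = 215410752 / 5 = 43082150.40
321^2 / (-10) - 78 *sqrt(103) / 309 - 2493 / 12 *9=-243477 / 20 - 26 *sqrt(103) / 103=-12176.41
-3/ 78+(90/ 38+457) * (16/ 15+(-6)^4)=232374257/ 390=595831.43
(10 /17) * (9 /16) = 45 /136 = 0.33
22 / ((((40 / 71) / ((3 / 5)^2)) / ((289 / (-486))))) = -8.36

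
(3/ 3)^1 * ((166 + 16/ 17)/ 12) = 473/ 34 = 13.91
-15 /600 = -1 /40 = -0.02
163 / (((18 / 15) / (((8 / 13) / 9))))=3260 / 351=9.29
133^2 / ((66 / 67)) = 1185163 / 66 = 17957.02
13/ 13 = 1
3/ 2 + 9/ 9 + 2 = 9/ 2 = 4.50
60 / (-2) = -30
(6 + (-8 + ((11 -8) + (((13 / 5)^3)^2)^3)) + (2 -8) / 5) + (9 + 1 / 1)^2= 112455787658744502504 / 3814697265625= 29479610.00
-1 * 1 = -1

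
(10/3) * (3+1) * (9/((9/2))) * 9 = 240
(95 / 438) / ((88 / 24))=95 / 1606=0.06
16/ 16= 1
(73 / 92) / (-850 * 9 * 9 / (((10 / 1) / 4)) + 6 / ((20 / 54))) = -365 / 12660948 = -0.00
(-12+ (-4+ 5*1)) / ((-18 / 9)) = 11 / 2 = 5.50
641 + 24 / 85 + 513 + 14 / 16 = 785507 / 680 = 1155.16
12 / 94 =6 / 47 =0.13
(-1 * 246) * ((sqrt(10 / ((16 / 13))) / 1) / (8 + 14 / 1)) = -123 * sqrt(130) / 44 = -31.87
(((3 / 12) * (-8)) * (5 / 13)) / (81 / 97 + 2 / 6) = -291 / 442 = -0.66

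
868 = 868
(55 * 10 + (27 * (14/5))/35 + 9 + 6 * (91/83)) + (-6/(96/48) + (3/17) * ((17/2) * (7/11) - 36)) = 434075743/776050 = 559.34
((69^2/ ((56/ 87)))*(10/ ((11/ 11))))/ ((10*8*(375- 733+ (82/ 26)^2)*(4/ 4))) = -23333661/ 8783936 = -2.66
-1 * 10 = -10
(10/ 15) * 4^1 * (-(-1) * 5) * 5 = 200/ 3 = 66.67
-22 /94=-11 /47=-0.23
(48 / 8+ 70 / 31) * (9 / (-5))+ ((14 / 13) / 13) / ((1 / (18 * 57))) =1837044 / 26195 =70.13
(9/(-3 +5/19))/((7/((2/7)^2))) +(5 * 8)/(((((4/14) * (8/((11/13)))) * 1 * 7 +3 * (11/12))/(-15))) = -117880563/4249427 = -27.74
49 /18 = 2.72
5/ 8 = 0.62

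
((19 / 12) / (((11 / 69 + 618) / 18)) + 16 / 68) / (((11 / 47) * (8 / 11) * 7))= 1128235 / 4777136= 0.24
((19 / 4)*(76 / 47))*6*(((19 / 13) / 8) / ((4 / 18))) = 37.89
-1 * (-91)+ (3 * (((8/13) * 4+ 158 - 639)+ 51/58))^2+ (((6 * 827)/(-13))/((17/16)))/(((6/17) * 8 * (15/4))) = 17511555936803/8527740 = 2053481.45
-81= -81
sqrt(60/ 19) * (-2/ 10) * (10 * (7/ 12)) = -7 * sqrt(285)/ 57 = -2.07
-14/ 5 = -2.80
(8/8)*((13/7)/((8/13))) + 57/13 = 5389/728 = 7.40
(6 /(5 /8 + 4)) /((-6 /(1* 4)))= -32 /37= -0.86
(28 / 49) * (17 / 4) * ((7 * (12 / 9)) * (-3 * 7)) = -476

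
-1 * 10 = -10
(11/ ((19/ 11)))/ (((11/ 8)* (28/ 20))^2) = 1.72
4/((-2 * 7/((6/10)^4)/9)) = -1458/4375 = -0.33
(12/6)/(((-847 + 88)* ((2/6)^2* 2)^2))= -27/506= -0.05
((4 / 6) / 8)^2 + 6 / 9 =97 / 144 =0.67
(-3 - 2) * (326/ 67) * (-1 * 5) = 8150/ 67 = 121.64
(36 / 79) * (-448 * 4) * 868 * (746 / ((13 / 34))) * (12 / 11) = -1508676387.10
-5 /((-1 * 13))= 5 /13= 0.38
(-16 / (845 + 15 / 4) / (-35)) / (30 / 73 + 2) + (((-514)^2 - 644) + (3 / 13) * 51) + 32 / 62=138832810297201 / 526751225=263564.29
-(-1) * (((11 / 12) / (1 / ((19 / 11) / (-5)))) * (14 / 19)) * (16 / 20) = -14 / 75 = -0.19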